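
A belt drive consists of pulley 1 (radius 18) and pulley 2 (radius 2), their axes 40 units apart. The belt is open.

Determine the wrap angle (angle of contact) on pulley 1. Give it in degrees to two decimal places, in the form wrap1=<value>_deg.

open belt: β = asin((r2−r1)/C) = asin(-16/40) = -23.5782°
wrap1 = π − 2β = 227.1564°
wrap2 = π + 2β = 132.8436°

wrap1=227.16_deg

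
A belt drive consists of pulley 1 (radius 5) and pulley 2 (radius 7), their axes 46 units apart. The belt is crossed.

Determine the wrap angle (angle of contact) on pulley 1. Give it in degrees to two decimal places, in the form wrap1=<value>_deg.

crossed belt: β = asin((r1+r2)/C) = asin(12/46) = 15.1217°
wrap1 = wrap2 = π + 2β = 210.2433°

wrap1=210.24_deg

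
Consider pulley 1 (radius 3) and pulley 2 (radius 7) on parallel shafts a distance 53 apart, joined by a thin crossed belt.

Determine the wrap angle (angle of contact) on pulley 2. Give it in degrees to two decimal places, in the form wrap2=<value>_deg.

crossed belt: β = asin((r1+r2)/C) = asin(10/53) = 10.8757°
wrap1 = wrap2 = π + 2β = 201.7514°

wrap2=201.75_deg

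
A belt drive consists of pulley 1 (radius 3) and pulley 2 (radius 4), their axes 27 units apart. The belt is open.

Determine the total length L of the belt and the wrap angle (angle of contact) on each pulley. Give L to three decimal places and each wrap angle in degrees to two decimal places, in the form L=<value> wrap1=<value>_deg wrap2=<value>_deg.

open belt: β = asin((r2−r1)/C) = asin(1/27) = 2.1226°
wrap1 = π − 2β = 175.7549°
wrap2 = π + 2β = 184.2451°
tangent length = C·cosβ = 26.9815
L = r1·wrap1 + r2·wrap2 + 2·C·cosβ = 3·3.0675 + 4·3.2157 + 2·26.9815 = 76.0282

L=76.028 wrap1=175.75_deg wrap2=184.25_deg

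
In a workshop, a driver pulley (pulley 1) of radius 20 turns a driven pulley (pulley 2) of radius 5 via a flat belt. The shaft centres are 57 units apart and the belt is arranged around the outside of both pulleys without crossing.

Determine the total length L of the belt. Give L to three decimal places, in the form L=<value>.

open belt: β = asin((r2−r1)/C) = asin(-15/57) = -15.2575°
wrap1 = π − 2β = 210.5150°
wrap2 = π + 2β = 149.4850°
tangent length = C·cosβ = 54.9909
L = r1·wrap1 + r2·wrap2 + 2·C·cosβ = 20·3.6742 + 5·2.6090 + 2·54.9909 = 196.5105

L=196.510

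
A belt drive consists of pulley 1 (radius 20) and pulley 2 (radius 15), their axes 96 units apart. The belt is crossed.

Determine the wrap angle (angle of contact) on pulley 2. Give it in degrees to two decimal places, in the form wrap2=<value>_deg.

wrap2=222.76_deg

crossed belt: β = asin((r1+r2)/C) = asin(35/96) = 21.3819°
wrap1 = wrap2 = π + 2β = 222.7639°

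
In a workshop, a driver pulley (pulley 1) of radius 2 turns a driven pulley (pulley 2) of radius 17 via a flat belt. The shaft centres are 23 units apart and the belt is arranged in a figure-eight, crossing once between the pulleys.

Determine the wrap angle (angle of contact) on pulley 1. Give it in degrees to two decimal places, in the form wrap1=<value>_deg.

crossed belt: β = asin((r1+r2)/C) = asin(19/23) = 55.6988°
wrap1 = wrap2 = π + 2β = 291.3977°

wrap1=291.40_deg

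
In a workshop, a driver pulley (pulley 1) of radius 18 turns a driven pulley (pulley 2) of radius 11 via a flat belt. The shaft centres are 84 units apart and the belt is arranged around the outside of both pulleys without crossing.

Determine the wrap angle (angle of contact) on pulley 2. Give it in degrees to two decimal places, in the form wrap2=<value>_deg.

wrap2=170.44_deg

open belt: β = asin((r2−r1)/C) = asin(-7/84) = -4.7802°
wrap1 = π − 2β = 189.5604°
wrap2 = π + 2β = 170.4396°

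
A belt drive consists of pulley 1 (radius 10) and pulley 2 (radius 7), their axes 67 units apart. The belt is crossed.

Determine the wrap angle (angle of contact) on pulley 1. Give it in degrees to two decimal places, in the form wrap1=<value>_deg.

wrap1=209.40_deg

crossed belt: β = asin((r1+r2)/C) = asin(17/67) = 14.6984°
wrap1 = wrap2 = π + 2β = 209.3968°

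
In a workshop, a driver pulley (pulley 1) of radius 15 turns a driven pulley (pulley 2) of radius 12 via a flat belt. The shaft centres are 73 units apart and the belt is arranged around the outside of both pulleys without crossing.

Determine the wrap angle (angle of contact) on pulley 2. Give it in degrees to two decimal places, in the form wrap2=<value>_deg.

wrap2=175.29_deg

open belt: β = asin((r2−r1)/C) = asin(-3/73) = -2.3553°
wrap1 = π − 2β = 184.7106°
wrap2 = π + 2β = 175.2894°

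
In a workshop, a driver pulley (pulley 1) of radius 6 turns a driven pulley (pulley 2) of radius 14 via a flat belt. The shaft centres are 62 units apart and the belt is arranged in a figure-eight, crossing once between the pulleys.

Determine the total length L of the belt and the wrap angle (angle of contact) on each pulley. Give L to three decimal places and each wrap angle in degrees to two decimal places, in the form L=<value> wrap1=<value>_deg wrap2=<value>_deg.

crossed belt: β = asin((r1+r2)/C) = asin(20/62) = 18.8191°
wrap1 = wrap2 = π + 2β = 217.6381°
tangent length = C·cosβ = 58.6856
L = (r1+r2)·wrap + 2·C·cosβ = 20·3.7985 + 2·58.6856 = 193.3412

L=193.341 wrap1=217.64_deg wrap2=217.64_deg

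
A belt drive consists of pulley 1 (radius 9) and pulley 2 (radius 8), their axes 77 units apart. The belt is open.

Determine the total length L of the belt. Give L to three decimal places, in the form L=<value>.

L=207.420

open belt: β = asin((r2−r1)/C) = asin(-1/77) = -0.7441°
wrap1 = π − 2β = 181.4882°
wrap2 = π + 2β = 178.5118°
tangent length = C·cosβ = 76.9935
L = r1·wrap1 + r2·wrap2 + 2·C·cosβ = 9·3.1676 + 8·3.1156 + 2·76.9935 = 207.4201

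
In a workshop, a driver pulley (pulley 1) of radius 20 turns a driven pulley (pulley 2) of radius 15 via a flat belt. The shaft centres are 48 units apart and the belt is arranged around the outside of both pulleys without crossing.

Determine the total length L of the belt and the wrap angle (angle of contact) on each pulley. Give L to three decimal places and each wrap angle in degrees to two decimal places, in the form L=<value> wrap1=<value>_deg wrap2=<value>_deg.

open belt: β = asin((r2−r1)/C) = asin(-5/48) = -5.9792°
wrap1 = π − 2β = 191.9583°
wrap2 = π + 2β = 168.0417°
tangent length = C·cosβ = 47.7389
L = r1·wrap1 + r2·wrap2 + 2·C·cosβ = 20·3.3503 + 15·2.9329 + 2·47.7389 = 206.4770

L=206.477 wrap1=191.96_deg wrap2=168.04_deg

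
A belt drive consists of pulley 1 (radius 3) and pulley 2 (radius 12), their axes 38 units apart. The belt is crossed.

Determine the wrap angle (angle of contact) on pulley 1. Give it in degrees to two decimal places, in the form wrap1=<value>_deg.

wrap1=226.50_deg

crossed belt: β = asin((r1+r2)/C) = asin(15/38) = 23.2496°
wrap1 = wrap2 = π + 2β = 226.4991°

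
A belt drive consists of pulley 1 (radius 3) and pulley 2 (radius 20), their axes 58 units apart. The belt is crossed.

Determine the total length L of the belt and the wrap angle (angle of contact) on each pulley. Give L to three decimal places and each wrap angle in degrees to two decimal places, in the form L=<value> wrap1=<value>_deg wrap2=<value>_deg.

L=197.503 wrap1=226.73_deg wrap2=226.73_deg

crossed belt: β = asin((r1+r2)/C) = asin(23/58) = 23.3628°
wrap1 = wrap2 = π + 2β = 226.7256°
tangent length = C·cosβ = 53.2447
L = (r1+r2)·wrap + 2·C·cosβ = 23·3.9571 + 2·53.2447 = 197.5029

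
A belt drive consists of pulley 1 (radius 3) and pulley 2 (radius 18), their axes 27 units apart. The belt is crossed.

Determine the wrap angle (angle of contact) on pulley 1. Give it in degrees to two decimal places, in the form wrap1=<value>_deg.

wrap1=282.12_deg

crossed belt: β = asin((r1+r2)/C) = asin(21/27) = 51.0576°
wrap1 = wrap2 = π + 2β = 282.1151°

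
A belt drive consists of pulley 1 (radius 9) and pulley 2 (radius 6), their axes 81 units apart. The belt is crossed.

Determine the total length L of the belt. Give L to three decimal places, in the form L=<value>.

crossed belt: β = asin((r1+r2)/C) = asin(15/81) = 10.6719°
wrap1 = wrap2 = π + 2β = 201.3439°
tangent length = C·cosβ = 79.5990
L = (r1+r2)·wrap + 2·C·cosβ = 15·3.5141 + 2·79.5990 = 211.9097

L=211.910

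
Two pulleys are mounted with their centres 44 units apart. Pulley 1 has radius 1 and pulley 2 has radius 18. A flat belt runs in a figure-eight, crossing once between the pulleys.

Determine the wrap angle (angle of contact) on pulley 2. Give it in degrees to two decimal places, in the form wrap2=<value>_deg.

wrap2=231.17_deg

crossed belt: β = asin((r1+r2)/C) = asin(19/44) = 25.5830°
wrap1 = wrap2 = π + 2β = 231.1660°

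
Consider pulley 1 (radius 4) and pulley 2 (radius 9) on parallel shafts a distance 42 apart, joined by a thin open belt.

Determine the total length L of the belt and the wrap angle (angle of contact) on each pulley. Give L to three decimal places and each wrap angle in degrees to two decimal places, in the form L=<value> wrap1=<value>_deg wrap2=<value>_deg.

L=125.437 wrap1=166.33_deg wrap2=193.67_deg

open belt: β = asin((r2−r1)/C) = asin(5/42) = 6.8371°
wrap1 = π − 2β = 166.3257°
wrap2 = π + 2β = 193.6743°
tangent length = C·cosβ = 41.7013
L = r1·wrap1 + r2·wrap2 + 2·C·cosβ = 4·2.9029 + 9·3.3803 + 2·41.7013 = 125.4366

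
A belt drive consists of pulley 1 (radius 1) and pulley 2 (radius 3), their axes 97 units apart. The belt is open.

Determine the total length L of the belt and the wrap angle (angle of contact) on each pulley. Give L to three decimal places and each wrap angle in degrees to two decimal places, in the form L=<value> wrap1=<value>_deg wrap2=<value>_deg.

L=206.608 wrap1=177.64_deg wrap2=182.36_deg

open belt: β = asin((r2−r1)/C) = asin(2/97) = 1.1814°
wrap1 = π − 2β = 177.6371°
wrap2 = π + 2β = 182.3629°
tangent length = C·cosβ = 96.9794
L = r1·wrap1 + r2·wrap2 + 2·C·cosβ = 1·3.1004 + 3·3.1828 + 2·96.9794 = 206.6076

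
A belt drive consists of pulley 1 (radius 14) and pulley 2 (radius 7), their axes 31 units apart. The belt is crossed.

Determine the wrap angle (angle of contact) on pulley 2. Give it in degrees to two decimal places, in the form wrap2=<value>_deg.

wrap2=265.28_deg

crossed belt: β = asin((r1+r2)/C) = asin(21/31) = 42.6423°
wrap1 = wrap2 = π + 2β = 265.2846°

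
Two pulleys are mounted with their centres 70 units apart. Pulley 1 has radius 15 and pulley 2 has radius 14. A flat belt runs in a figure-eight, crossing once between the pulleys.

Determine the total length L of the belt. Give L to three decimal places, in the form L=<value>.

L=243.302

crossed belt: β = asin((r1+r2)/C) = asin(29/70) = 24.4743°
wrap1 = wrap2 = π + 2β = 228.9487°
tangent length = C·cosβ = 63.7103
L = (r1+r2)·wrap + 2·C·cosβ = 29·3.9959 + 2·63.7103 = 243.3019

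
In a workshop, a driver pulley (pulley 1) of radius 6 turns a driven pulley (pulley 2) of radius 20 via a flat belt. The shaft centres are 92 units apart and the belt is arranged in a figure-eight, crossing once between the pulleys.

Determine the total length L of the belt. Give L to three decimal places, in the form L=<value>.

crossed belt: β = asin((r1+r2)/C) = asin(26/92) = 16.4160°
wrap1 = wrap2 = π + 2β = 212.8319°
tangent length = C·cosβ = 88.2496
L = (r1+r2)·wrap + 2·C·cosβ = 26·3.7146 + 2·88.2496 = 273.0794

L=273.079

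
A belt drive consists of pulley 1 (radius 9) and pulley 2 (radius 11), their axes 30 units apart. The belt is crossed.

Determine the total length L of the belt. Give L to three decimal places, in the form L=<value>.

crossed belt: β = asin((r1+r2)/C) = asin(20/30) = 41.8103°
wrap1 = wrap2 = π + 2β = 263.6206°
tangent length = C·cosβ = 22.3607
L = (r1+r2)·wrap + 2·C·cosβ = 20·4.6010 + 2·22.3607 = 136.7423

L=136.742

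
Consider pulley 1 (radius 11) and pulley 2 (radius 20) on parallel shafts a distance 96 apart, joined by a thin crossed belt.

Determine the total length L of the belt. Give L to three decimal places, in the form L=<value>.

L=299.490

crossed belt: β = asin((r1+r2)/C) = asin(31/96) = 18.8394°
wrap1 = wrap2 = π + 2β = 217.6788°
tangent length = C·cosβ = 90.8570
L = (r1+r2)·wrap + 2·C·cosβ = 31·3.7992 + 2·90.8570 = 299.4896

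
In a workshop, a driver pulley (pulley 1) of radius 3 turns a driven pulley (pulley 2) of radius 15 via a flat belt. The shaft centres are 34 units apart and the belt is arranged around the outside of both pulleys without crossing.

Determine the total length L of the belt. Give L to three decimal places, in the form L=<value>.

open belt: β = asin((r2−r1)/C) = asin(12/34) = 20.6673°
wrap1 = π − 2β = 138.6654°
wrap2 = π + 2β = 221.3346°
tangent length = C·cosβ = 31.8119
L = r1·wrap1 + r2·wrap2 + 2·C·cosβ = 3·2.4202 + 15·3.8630 + 2·31.8119 = 128.8297

L=128.830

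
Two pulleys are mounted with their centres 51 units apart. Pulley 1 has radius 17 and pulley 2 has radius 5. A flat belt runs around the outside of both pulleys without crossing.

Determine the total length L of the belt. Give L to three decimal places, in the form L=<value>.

L=173.952

open belt: β = asin((r2−r1)/C) = asin(-12/51) = -13.6090°
wrap1 = π − 2β = 207.2179°
wrap2 = π + 2β = 152.7821°
tangent length = C·cosβ = 49.5681
L = r1·wrap1 + r2·wrap2 + 2·C·cosβ = 17·3.6166 + 5·2.6666 + 2·49.5681 = 173.9518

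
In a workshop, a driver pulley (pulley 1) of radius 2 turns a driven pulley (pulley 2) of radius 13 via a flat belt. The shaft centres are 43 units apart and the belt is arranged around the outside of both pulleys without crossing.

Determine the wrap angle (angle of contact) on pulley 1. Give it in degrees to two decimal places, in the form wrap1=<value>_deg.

wrap1=150.36_deg

open belt: β = asin((r2−r1)/C) = asin(11/43) = 14.8218°
wrap1 = π − 2β = 150.3564°
wrap2 = π + 2β = 209.6436°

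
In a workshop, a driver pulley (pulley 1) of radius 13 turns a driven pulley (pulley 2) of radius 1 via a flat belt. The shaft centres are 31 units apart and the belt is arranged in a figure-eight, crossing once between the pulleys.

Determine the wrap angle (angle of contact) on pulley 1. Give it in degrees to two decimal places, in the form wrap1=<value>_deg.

crossed belt: β = asin((r1+r2)/C) = asin(14/31) = 26.8472°
wrap1 = wrap2 = π + 2β = 233.6944°

wrap1=233.69_deg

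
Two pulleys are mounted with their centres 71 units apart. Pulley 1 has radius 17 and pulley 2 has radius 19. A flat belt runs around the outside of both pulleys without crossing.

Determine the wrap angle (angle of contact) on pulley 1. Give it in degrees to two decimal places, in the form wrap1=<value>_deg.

wrap1=176.77_deg

open belt: β = asin((r2−r1)/C) = asin(2/71) = 1.6142°
wrap1 = π − 2β = 176.7716°
wrap2 = π + 2β = 183.2284°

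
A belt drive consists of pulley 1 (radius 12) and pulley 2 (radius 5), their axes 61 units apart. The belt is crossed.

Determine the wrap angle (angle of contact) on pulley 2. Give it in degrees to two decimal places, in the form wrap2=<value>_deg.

wrap2=212.36_deg

crossed belt: β = asin((r1+r2)/C) = asin(17/61) = 16.1819°
wrap1 = wrap2 = π + 2β = 212.3639°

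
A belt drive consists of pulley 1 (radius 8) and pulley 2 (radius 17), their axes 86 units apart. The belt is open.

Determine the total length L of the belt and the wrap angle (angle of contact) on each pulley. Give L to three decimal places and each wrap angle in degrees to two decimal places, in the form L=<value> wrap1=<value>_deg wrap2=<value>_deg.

L=251.483 wrap1=167.99_deg wrap2=192.01_deg

open belt: β = asin((r2−r1)/C) = asin(9/86) = 6.0071°
wrap1 = π − 2β = 167.9859°
wrap2 = π + 2β = 192.0141°
tangent length = C·cosβ = 85.5278
L = r1·wrap1 + r2·wrap2 + 2·C·cosβ = 8·2.9319 + 17·3.3513 + 2·85.5278 = 251.4825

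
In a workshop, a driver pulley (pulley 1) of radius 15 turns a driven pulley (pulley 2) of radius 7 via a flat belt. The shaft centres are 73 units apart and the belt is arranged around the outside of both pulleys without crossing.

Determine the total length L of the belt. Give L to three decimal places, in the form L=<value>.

L=215.993

open belt: β = asin((r2−r1)/C) = asin(-8/73) = -6.2916°
wrap1 = π − 2β = 192.5833°
wrap2 = π + 2β = 167.4167°
tangent length = C·cosβ = 72.5603
L = r1·wrap1 + r2·wrap2 + 2·C·cosβ = 15·3.3612 + 7·2.9220 + 2·72.5603 = 215.9926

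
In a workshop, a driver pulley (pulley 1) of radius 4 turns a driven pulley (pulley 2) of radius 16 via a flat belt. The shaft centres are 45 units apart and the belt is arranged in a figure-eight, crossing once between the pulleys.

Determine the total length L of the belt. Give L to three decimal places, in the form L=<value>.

L=161.877

crossed belt: β = asin((r1+r2)/C) = asin(20/45) = 26.3878°
wrap1 = wrap2 = π + 2β = 232.7756°
tangent length = C·cosβ = 40.3113
L = (r1+r2)·wrap + 2·C·cosβ = 20·4.0627 + 2·40.3113 = 161.8766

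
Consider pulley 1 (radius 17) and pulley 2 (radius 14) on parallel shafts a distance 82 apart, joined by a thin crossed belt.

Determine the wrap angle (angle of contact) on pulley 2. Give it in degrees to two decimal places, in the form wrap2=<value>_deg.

wrap2=224.43_deg

crossed belt: β = asin((r1+r2)/C) = asin(31/82) = 22.2129°
wrap1 = wrap2 = π + 2β = 224.4257°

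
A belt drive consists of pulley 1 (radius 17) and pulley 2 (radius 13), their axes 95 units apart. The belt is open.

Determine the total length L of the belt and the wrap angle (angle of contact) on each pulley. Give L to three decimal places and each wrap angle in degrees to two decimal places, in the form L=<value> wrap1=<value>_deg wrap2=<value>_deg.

open belt: β = asin((r2−r1)/C) = asin(-4/95) = -2.4132°
wrap1 = π − 2β = 184.8263°
wrap2 = π + 2β = 175.1737°
tangent length = C·cosβ = 94.9158
L = r1·wrap1 + r2·wrap2 + 2·C·cosβ = 17·3.2258 + 13·3.0574 + 2·94.9158 = 284.4162

L=284.416 wrap1=184.83_deg wrap2=175.17_deg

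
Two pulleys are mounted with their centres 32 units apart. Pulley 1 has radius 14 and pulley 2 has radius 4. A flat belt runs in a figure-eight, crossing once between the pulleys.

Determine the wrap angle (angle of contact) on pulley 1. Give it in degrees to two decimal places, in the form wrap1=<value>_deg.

crossed belt: β = asin((r1+r2)/C) = asin(18/32) = 34.2289°
wrap1 = wrap2 = π + 2β = 248.4577°

wrap1=248.46_deg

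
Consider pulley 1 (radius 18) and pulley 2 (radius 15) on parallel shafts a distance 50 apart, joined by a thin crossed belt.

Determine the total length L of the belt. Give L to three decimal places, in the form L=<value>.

L=226.373

crossed belt: β = asin((r1+r2)/C) = asin(33/50) = 41.2999°
wrap1 = wrap2 = π + 2β = 262.5997°
tangent length = C·cosβ = 37.5633
L = (r1+r2)·wrap + 2·C·cosβ = 33·4.5832 + 2·37.5633 = 226.3732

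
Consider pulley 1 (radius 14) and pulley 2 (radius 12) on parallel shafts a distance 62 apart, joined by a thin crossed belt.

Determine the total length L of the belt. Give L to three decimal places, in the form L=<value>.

crossed belt: β = asin((r1+r2)/C) = asin(26/62) = 24.7939°
wrap1 = wrap2 = π + 2β = 229.5877°
tangent length = C·cosβ = 56.2850
L = (r1+r2)·wrap + 2·C·cosβ = 26·4.0071 + 2·56.2850 = 216.7536

L=216.754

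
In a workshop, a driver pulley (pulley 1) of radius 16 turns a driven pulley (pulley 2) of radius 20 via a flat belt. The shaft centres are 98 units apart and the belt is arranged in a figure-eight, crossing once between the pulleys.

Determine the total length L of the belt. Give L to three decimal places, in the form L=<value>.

L=322.477

crossed belt: β = asin((r1+r2)/C) = asin(36/98) = 21.5521°
wrap1 = wrap2 = π + 2β = 223.1042°
tangent length = C·cosβ = 91.1482
L = (r1+r2)·wrap + 2·C·cosβ = 36·3.8939 + 2·91.1482 = 322.4770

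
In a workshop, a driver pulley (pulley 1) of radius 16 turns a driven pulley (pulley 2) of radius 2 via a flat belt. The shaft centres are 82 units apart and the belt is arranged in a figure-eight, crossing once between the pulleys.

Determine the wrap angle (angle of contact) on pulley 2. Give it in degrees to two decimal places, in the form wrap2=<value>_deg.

crossed belt: β = asin((r1+r2)/C) = asin(18/82) = 12.6804°
wrap1 = wrap2 = π + 2β = 205.3608°

wrap2=205.36_deg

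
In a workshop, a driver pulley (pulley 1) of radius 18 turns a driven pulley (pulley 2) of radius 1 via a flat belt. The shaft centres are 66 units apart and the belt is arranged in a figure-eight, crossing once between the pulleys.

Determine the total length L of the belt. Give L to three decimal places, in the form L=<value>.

crossed belt: β = asin((r1+r2)/C) = asin(19/66) = 16.7310°
wrap1 = wrap2 = π + 2β = 213.4620°
tangent length = C·cosβ = 63.2060
L = (r1+r2)·wrap + 2·C·cosβ = 19·3.7256 + 2·63.2060 = 197.1987

L=197.199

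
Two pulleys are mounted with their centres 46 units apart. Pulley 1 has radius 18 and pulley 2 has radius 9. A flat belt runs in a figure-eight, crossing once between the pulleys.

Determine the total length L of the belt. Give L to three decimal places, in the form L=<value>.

L=193.182

crossed belt: β = asin((r1+r2)/C) = asin(27/46) = 35.9413°
wrap1 = wrap2 = π + 2β = 251.8827°
tangent length = C·cosβ = 37.2424
L = (r1+r2)·wrap + 2·C·cosβ = 27·4.3962 + 2·37.2424 = 193.1818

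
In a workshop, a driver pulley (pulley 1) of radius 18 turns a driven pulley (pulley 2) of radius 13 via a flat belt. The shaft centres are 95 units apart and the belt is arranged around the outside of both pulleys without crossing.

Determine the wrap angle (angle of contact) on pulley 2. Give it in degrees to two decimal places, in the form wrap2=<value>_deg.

wrap2=173.97_deg

open belt: β = asin((r2−r1)/C) = asin(-5/95) = -3.0170°
wrap1 = π − 2β = 186.0339°
wrap2 = π + 2β = 173.9661°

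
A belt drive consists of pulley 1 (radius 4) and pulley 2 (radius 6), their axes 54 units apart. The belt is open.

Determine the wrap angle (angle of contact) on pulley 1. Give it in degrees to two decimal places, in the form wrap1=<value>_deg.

open belt: β = asin((r2−r1)/C) = asin(2/54) = 2.1226°
wrap1 = π − 2β = 175.7549°
wrap2 = π + 2β = 184.2451°

wrap1=175.75_deg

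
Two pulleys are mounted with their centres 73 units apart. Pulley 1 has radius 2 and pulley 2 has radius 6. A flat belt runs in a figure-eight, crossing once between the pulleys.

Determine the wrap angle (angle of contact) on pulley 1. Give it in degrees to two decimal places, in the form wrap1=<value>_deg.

crossed belt: β = asin((r1+r2)/C) = asin(8/73) = 6.2916°
wrap1 = wrap2 = π + 2β = 192.5833°

wrap1=192.58_deg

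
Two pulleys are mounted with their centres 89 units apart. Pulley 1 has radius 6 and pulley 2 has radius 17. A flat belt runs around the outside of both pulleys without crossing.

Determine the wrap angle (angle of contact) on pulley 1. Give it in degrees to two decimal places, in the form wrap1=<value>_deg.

wrap1=165.80_deg

open belt: β = asin((r2−r1)/C) = asin(11/89) = 7.0997°
wrap1 = π − 2β = 165.8007°
wrap2 = π + 2β = 194.1993°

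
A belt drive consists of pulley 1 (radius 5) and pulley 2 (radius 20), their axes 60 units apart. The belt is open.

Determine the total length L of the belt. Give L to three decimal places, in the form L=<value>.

L=202.310

open belt: β = asin((r2−r1)/C) = asin(15/60) = 14.4775°
wrap1 = π − 2β = 151.0450°
wrap2 = π + 2β = 208.9550°
tangent length = C·cosβ = 58.0948
L = r1·wrap1 + r2·wrap2 + 2·C·cosβ = 5·2.6362 + 20·3.6470 + 2·58.0948 = 202.3097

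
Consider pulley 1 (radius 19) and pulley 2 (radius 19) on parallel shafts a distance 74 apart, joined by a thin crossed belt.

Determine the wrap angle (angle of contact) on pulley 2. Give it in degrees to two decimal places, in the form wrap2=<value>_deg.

wrap2=241.80_deg

crossed belt: β = asin((r1+r2)/C) = asin(38/74) = 30.8981°
wrap1 = wrap2 = π + 2β = 241.7963°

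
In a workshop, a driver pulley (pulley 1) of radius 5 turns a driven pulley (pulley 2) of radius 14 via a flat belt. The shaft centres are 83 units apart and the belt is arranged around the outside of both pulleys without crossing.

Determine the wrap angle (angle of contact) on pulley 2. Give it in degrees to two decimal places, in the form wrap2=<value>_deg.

wrap2=192.45_deg

open belt: β = asin((r2−r1)/C) = asin(9/83) = 6.2250°
wrap1 = π − 2β = 167.5499°
wrap2 = π + 2β = 192.4501°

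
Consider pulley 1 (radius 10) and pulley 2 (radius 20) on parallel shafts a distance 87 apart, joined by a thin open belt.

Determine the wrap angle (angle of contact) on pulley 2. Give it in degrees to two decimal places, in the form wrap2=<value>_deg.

wrap2=193.20_deg

open belt: β = asin((r2−r1)/C) = asin(10/87) = 6.6003°
wrap1 = π − 2β = 166.7994°
wrap2 = π + 2β = 193.2006°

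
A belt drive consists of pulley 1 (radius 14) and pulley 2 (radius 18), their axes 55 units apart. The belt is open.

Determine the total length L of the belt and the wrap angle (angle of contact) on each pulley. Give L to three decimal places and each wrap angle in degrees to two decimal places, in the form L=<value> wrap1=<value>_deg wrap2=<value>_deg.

open belt: β = asin((r2−r1)/C) = asin(4/55) = 4.1706°
wrap1 = π − 2β = 171.6587°
wrap2 = π + 2β = 188.3413°
tangent length = C·cosβ = 54.8544
L = r1·wrap1 + r2·wrap2 + 2·C·cosβ = 14·2.9960 + 18·3.2872 + 2·54.8544 = 210.8220

L=210.822 wrap1=171.66_deg wrap2=188.34_deg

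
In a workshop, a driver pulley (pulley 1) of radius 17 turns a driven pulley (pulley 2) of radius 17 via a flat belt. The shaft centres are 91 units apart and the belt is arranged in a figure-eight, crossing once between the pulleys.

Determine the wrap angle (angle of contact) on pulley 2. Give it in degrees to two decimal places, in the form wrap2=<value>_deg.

crossed belt: β = asin((r1+r2)/C) = asin(34/91) = 21.9394°
wrap1 = wrap2 = π + 2β = 223.8789°

wrap2=223.88_deg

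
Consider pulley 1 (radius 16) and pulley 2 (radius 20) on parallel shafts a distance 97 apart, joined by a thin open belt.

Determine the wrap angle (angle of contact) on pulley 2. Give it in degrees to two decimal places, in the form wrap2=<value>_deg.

open belt: β = asin((r2−r1)/C) = asin(4/97) = 2.3634°
wrap1 = π − 2β = 175.2732°
wrap2 = π + 2β = 184.7268°

wrap2=184.73_deg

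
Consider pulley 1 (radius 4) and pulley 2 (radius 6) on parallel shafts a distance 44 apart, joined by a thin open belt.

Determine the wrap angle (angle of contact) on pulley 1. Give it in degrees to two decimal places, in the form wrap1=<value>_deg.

open belt: β = asin((r2−r1)/C) = asin(2/44) = 2.6053°
wrap1 = π − 2β = 174.7895°
wrap2 = π + 2β = 185.2105°

wrap1=174.79_deg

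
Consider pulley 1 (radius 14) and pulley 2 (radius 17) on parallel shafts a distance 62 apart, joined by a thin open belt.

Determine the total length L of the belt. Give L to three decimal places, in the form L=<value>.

open belt: β = asin((r2−r1)/C) = asin(3/62) = 2.7735°
wrap1 = π − 2β = 174.4531°
wrap2 = π + 2β = 185.5469°
tangent length = C·cosβ = 61.9274
L = r1·wrap1 + r2·wrap2 + 2·C·cosβ = 14·3.0448 + 17·3.2384 + 2·61.9274 = 221.5346

L=221.535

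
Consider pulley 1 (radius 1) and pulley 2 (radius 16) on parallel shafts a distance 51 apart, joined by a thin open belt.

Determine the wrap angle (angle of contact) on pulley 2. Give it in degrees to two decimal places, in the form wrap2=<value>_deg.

wrap2=214.21_deg

open belt: β = asin((r2−r1)/C) = asin(15/51) = 17.1046°
wrap1 = π − 2β = 145.7907°
wrap2 = π + 2β = 214.2093°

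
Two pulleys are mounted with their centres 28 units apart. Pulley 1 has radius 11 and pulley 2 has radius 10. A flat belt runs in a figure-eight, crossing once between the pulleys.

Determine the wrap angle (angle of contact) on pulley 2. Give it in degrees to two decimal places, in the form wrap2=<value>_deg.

crossed belt: β = asin((r1+r2)/C) = asin(21/28) = 48.5904°
wrap1 = wrap2 = π + 2β = 277.1808°

wrap2=277.18_deg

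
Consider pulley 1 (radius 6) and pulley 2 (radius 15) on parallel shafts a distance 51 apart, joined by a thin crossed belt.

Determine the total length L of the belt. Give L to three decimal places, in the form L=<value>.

L=176.749

crossed belt: β = asin((r1+r2)/C) = asin(21/51) = 24.3157°
wrap1 = wrap2 = π + 2β = 228.6315°
tangent length = C·cosβ = 46.4758
L = (r1+r2)·wrap + 2·C·cosβ = 21·3.9904 + 2·46.4758 = 176.7494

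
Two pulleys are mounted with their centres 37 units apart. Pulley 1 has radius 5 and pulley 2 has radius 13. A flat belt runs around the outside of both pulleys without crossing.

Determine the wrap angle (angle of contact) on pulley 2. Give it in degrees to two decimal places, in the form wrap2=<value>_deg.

open belt: β = asin((r2−r1)/C) = asin(8/37) = 12.4869°
wrap1 = π − 2β = 155.0262°
wrap2 = π + 2β = 204.9738°

wrap2=204.97_deg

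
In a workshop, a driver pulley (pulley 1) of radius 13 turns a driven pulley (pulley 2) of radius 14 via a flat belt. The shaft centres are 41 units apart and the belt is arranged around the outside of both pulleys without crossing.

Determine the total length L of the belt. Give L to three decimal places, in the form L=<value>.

L=166.847

open belt: β = asin((r2−r1)/C) = asin(1/41) = 1.3976°
wrap1 = π − 2β = 177.2048°
wrap2 = π + 2β = 182.7952°
tangent length = C·cosβ = 40.9878
L = r1·wrap1 + r2·wrap2 + 2·C·cosβ = 13·3.0928 + 14·3.1904 + 2·40.9878 = 166.8474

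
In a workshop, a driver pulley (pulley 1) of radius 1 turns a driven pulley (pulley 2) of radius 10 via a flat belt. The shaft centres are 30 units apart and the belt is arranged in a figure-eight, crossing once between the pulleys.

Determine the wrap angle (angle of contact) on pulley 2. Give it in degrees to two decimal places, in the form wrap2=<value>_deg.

crossed belt: β = asin((r1+r2)/C) = asin(11/30) = 21.5102°
wrap1 = wrap2 = π + 2β = 223.0204°

wrap2=223.02_deg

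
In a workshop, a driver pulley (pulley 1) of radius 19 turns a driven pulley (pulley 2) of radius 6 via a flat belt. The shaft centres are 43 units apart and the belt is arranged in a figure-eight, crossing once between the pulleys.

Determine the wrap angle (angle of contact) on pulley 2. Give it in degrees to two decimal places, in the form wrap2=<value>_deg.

crossed belt: β = asin((r1+r2)/C) = asin(25/43) = 35.5487°
wrap1 = wrap2 = π + 2β = 251.0975°

wrap2=251.10_deg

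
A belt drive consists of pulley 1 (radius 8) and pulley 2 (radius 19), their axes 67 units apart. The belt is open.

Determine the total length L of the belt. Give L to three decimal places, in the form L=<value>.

open belt: β = asin((r2−r1)/C) = asin(11/67) = 9.4496°
wrap1 = π − 2β = 161.1009°
wrap2 = π + 2β = 198.8991°
tangent length = C·cosβ = 66.0908
L = r1·wrap1 + r2·wrap2 + 2·C·cosβ = 8·2.8117 + 19·3.4714 + 2·66.0908 = 220.6331

L=220.633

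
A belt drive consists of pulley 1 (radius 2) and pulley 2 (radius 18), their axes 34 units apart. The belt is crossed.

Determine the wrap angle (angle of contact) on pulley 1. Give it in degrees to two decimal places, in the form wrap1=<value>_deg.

crossed belt: β = asin((r1+r2)/C) = asin(20/34) = 36.0319°
wrap1 = wrap2 = π + 2β = 252.0638°

wrap1=252.06_deg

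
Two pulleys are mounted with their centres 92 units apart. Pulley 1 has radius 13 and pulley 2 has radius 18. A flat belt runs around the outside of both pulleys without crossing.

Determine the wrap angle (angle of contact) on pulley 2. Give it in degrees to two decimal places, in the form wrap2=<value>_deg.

wrap2=186.23_deg

open belt: β = asin((r2−r1)/C) = asin(5/92) = 3.1154°
wrap1 = π − 2β = 173.7691°
wrap2 = π + 2β = 186.2309°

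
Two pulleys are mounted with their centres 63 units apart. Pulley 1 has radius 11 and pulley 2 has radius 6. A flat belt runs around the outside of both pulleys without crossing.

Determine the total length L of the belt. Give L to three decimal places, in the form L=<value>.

L=179.804

open belt: β = asin((r2−r1)/C) = asin(-5/63) = -4.5521°
wrap1 = π − 2β = 189.1041°
wrap2 = π + 2β = 170.8959°
tangent length = C·cosβ = 62.8013
L = r1·wrap1 + r2·wrap2 + 2·C·cosβ = 11·3.3005 + 6·2.9827 + 2·62.8013 = 179.8041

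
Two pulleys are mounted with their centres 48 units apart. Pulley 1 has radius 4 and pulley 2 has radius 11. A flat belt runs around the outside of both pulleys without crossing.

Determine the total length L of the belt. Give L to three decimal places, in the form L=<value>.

open belt: β = asin((r2−r1)/C) = asin(7/48) = 8.3855°
wrap1 = π − 2β = 163.2289°
wrap2 = π + 2β = 196.7711°
tangent length = C·cosβ = 47.4868
L = r1·wrap1 + r2·wrap2 + 2·C·cosβ = 4·2.8489 + 11·3.4343 + 2·47.4868 = 144.1465

L=144.147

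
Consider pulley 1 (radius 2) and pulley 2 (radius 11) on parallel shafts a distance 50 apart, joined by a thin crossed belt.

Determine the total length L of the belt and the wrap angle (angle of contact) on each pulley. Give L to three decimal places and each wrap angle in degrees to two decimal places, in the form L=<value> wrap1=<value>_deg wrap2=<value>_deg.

crossed belt: β = asin((r1+r2)/C) = asin(13/50) = 15.0701°
wrap1 = wrap2 = π + 2β = 210.1401°
tangent length = C·cosβ = 48.2804
L = (r1+r2)·wrap + 2·C·cosβ = 13·3.6676 + 2·48.2804 = 144.2401

L=144.240 wrap1=210.14_deg wrap2=210.14_deg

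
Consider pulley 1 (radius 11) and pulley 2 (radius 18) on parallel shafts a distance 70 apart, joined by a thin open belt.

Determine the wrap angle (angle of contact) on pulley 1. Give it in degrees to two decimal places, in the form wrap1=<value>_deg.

open belt: β = asin((r2−r1)/C) = asin(7/70) = 5.7392°
wrap1 = π − 2β = 168.5217°
wrap2 = π + 2β = 191.4783°

wrap1=168.52_deg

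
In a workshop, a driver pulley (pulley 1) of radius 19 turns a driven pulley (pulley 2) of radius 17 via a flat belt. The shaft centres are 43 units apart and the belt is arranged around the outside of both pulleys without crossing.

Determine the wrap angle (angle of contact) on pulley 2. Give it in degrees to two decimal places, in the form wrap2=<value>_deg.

open belt: β = asin((r2−r1)/C) = asin(-2/43) = -2.6659°
wrap1 = π − 2β = 185.3318°
wrap2 = π + 2β = 174.6682°

wrap2=174.67_deg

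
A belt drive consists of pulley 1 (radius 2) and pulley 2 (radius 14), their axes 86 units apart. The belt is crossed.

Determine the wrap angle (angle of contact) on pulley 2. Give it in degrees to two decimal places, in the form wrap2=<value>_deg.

wrap2=201.44_deg

crossed belt: β = asin((r1+r2)/C) = asin(16/86) = 10.7222°
wrap1 = wrap2 = π + 2β = 201.4443°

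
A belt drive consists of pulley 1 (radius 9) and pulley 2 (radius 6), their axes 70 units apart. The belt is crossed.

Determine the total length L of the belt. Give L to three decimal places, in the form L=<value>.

crossed belt: β = asin((r1+r2)/C) = asin(15/70) = 12.3736°
wrap1 = wrap2 = π + 2β = 204.7473°
tangent length = C·cosβ = 68.3740
L = (r1+r2)·wrap + 2·C·cosβ = 15·3.5735 + 2·68.3740 = 190.3506

L=190.351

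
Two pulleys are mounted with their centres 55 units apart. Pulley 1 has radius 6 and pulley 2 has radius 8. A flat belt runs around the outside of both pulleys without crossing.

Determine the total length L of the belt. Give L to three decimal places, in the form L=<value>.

L=154.055

open belt: β = asin((r2−r1)/C) = asin(2/55) = 2.0839°
wrap1 = π − 2β = 175.8321°
wrap2 = π + 2β = 184.1679°
tangent length = C·cosβ = 54.9636
L = r1·wrap1 + r2·wrap2 + 2·C·cosβ = 6·3.0688 + 8·3.2143 + 2·54.9636 = 154.0550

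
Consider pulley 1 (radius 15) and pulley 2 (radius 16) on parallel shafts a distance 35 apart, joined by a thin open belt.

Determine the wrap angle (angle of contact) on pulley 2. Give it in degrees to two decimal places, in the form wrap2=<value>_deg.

wrap2=183.27_deg

open belt: β = asin((r2−r1)/C) = asin(1/35) = 1.6372°
wrap1 = π − 2β = 176.7255°
wrap2 = π + 2β = 183.2745°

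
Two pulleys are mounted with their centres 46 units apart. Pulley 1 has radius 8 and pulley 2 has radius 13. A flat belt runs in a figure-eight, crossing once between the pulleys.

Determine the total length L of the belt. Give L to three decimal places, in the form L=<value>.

L=167.738

crossed belt: β = asin((r1+r2)/C) = asin(21/46) = 27.1629°
wrap1 = wrap2 = π + 2β = 234.3258°
tangent length = C·cosβ = 40.9268
L = (r1+r2)·wrap + 2·C·cosβ = 21·4.0898 + 2·40.9268 = 167.7384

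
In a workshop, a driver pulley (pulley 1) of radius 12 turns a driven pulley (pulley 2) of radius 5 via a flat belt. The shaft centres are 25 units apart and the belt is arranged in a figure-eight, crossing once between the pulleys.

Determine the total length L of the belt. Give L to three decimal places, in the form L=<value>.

L=115.492

crossed belt: β = asin((r1+r2)/C) = asin(17/25) = 42.8436°
wrap1 = wrap2 = π + 2β = 265.6873°
tangent length = C·cosβ = 18.3303
L = (r1+r2)·wrap + 2·C·cosβ = 17·4.6371 + 2·18.3303 = 115.4916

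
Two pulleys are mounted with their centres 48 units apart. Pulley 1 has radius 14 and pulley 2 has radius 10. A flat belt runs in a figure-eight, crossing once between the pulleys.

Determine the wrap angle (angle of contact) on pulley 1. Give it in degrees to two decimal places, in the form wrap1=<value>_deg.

wrap1=240.00_deg

crossed belt: β = asin((r1+r2)/C) = asin(24/48) = 30.0000°
wrap1 = wrap2 = π + 2β = 240.0000°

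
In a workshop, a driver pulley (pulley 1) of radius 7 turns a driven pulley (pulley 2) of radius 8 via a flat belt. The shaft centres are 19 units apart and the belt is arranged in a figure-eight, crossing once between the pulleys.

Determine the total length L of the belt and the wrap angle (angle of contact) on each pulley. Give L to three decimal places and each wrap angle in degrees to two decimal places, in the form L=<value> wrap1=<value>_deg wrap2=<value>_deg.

crossed belt: β = asin((r1+r2)/C) = asin(15/19) = 52.1364°
wrap1 = wrap2 = π + 2β = 284.2727°
tangent length = C·cosβ = 11.6619
L = (r1+r2)·wrap + 2·C·cosβ = 15·4.9615 + 2·11.6619 = 97.7462

L=97.746 wrap1=284.27_deg wrap2=284.27_deg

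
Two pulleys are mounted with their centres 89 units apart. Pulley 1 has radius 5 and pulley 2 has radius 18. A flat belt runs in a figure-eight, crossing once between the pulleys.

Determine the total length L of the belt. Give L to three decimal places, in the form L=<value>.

L=256.234

crossed belt: β = asin((r1+r2)/C) = asin(23/89) = 14.9767°
wrap1 = wrap2 = π + 2β = 209.9535°
tangent length = C·cosβ = 85.9767
L = (r1+r2)·wrap + 2·C·cosβ = 23·3.6644 + 2·85.9767 = 256.2342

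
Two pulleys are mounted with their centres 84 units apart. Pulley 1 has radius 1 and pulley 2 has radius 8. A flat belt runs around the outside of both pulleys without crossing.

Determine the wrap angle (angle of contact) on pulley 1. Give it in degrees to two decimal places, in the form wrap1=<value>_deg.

open belt: β = asin((r2−r1)/C) = asin(7/84) = 4.7802°
wrap1 = π − 2β = 170.4396°
wrap2 = π + 2β = 189.5604°

wrap1=170.44_deg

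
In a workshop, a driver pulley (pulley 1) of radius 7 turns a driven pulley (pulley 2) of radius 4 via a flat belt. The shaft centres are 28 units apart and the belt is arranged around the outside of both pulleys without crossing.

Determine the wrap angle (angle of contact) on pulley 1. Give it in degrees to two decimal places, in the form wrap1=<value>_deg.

wrap1=192.30_deg

open belt: β = asin((r2−r1)/C) = asin(-3/28) = -6.1506°
wrap1 = π − 2β = 192.3013°
wrap2 = π + 2β = 167.6987°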